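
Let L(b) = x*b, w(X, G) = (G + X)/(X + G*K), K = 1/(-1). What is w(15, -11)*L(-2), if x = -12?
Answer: 48/13 ≈ 3.6923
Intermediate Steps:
K = -1
w(X, G) = (G + X)/(X - G) (w(X, G) = (G + X)/(X + G*(-1)) = (G + X)/(X - G))
L(b) = -12*b
w(15, -11)*L(-2) = ((-11 + 15)/(15 - 1*(-11)))*(-12*(-2)) = (4/(15 + 11))*24 = (4/26)*24 = ((1/26)*4)*24 = (2/13)*24 = 48/13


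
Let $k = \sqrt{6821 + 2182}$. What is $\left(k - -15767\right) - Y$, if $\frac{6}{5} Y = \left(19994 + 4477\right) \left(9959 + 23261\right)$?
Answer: $-677423083 + \sqrt{9003} \approx -6.7742 \cdot 10^{8}$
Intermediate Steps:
$k = \sqrt{9003} \approx 94.884$
$Y = 677438850$ ($Y = \frac{5 \left(19994 + 4477\right) \left(9959 + 23261\right)}{6} = \frac{5 \cdot 24471 \cdot 33220}{6} = \frac{5}{6} \cdot 812926620 = 677438850$)
$\left(k - -15767\right) - Y = \left(\sqrt{9003} - -15767\right) - 677438850 = \left(\sqrt{9003} + 15767\right) - 677438850 = \left(15767 + \sqrt{9003}\right) - 677438850 = -677423083 + \sqrt{9003}$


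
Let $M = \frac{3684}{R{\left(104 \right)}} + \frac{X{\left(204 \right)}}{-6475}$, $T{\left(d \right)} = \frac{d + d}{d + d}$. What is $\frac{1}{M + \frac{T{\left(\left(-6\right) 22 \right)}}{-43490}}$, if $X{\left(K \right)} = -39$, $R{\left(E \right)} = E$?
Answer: $\frac{366077075}{12969772913} \approx 0.028225$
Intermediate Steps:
$T{\left(d \right)} = 1$ ($T{\left(d \right)} = \frac{2 d}{2 d} = 2 d \frac{1}{2 d} = 1$)
$M = \frac{5964489}{168350}$ ($M = \frac{3684}{104} - \frac{39}{-6475} = 3684 \cdot \frac{1}{104} - - \frac{39}{6475} = \frac{921}{26} + \frac{39}{6475} = \frac{5964489}{168350} \approx 35.429$)
$\frac{1}{M + \frac{T{\left(\left(-6\right) 22 \right)}}{-43490}} = \frac{1}{\frac{5964489}{168350} + 1 \frac{1}{-43490}} = \frac{1}{\frac{5964489}{168350} + 1 \left(- \frac{1}{43490}\right)} = \frac{1}{\frac{5964489}{168350} - \frac{1}{43490}} = \frac{1}{\frac{12969772913}{366077075}} = \frac{366077075}{12969772913}$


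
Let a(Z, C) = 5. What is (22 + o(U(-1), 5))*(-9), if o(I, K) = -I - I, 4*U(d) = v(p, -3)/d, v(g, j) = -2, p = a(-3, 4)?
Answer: -189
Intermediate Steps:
p = 5
U(d) = -1/(2*d) (U(d) = (-2/d)/4 = -1/(2*d))
o(I, K) = -2*I
(22 + o(U(-1), 5))*(-9) = (22 - (-1)/(-1))*(-9) = (22 - (-1)*(-1))*(-9) = (22 - 2*½)*(-9) = (22 - 1)*(-9) = 21*(-9) = -189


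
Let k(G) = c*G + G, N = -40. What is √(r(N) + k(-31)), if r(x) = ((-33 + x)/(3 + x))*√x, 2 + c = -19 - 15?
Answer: √(1485365 + 5402*I*√10)/37 ≈ 32.94 + 0.18941*I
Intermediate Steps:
c = -36 (c = -2 + (-19 - 15) = -2 - 34 = -36)
r(x) = √x*(-33 + x)/(3 + x) (r(x) = ((-33 + x)/(3 + x))*√x = √x*(-33 + x)/(3 + x))
k(G) = -35*G (k(G) = -36*G + G = -35*G)
√(r(N) + k(-31)) = √(√(-40)*(-33 - 40)/(3 - 40) - 35*(-31)) = √((2*I*√10)*(-73)/(-37) + 1085) = √((2*I*√10)*(-1/37)*(-73) + 1085) = √(146*I*√10/37 + 1085) = √(1085 + 146*I*√10/37)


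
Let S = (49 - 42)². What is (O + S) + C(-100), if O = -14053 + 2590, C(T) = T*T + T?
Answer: -1514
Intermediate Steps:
C(T) = T + T² (C(T) = T² + T = T + T²)
O = -11463
S = 49 (S = 7² = 49)
(O + S) + C(-100) = (-11463 + 49) - 100*(1 - 100) = -11414 - 100*(-99) = -11414 + 9900 = -1514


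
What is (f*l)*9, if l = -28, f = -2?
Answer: 504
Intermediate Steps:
(f*l)*9 = -2*(-28)*9 = 56*9 = 504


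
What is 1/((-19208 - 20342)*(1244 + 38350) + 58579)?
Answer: -1/1565884121 ≈ -6.3862e-10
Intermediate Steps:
1/((-19208 - 20342)*(1244 + 38350) + 58579) = 1/(-39550*39594 + 58579) = 1/(-1565942700 + 58579) = 1/(-1565884121) = -1/1565884121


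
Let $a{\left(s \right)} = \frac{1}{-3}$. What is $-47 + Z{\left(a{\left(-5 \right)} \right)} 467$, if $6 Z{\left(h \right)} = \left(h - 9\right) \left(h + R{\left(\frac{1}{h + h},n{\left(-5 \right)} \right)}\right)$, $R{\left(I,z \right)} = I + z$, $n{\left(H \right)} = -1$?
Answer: $\frac{54304}{27} \approx 2011.3$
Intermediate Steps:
$a{\left(s \right)} = - \frac{1}{3}$
$Z{\left(h \right)} = \frac{\left(-9 + h\right) \left(-1 + h + \frac{1}{2 h}\right)}{6}$ ($Z{\left(h \right)} = \frac{\left(h - 9\right) \left(h - \left(1 - \frac{1}{h + h}\right)\right)}{6} = \frac{\left(-9 + h\right) \left(h - \left(1 - \frac{1}{2 h}\right)\right)}{6} = \frac{\left(-9 + h\right) \left(-1 + h + \frac{1}{2 h}\right)}{6}$)
$-47 + Z{\left(a{\left(-5 \right)} \right)} 467 = -47 + \frac{-9 - 20 \left(- \frac{1}{3}\right)^{2} + 2 \left(- \frac{1}{3}\right)^{3} + 19 \left(- \frac{1}{3}\right)}{12 \left(- \frac{1}{3}\right)} 467 = -47 + \frac{1}{12} \left(-3\right) \left(-9 - \frac{20}{9} + 2 \left(- \frac{1}{27}\right) - \frac{19}{3}\right) 467 = -47 + \frac{1}{12} \left(-3\right) \left(-9 - \frac{20}{9} - \frac{2}{27} - \frac{19}{3}\right) 467 = -47 + \frac{1}{12} \left(-3\right) \left(- \frac{476}{27}\right) 467 = -47 + \frac{119}{27} \cdot 467 = -47 + \frac{55573}{27} = \frac{54304}{27}$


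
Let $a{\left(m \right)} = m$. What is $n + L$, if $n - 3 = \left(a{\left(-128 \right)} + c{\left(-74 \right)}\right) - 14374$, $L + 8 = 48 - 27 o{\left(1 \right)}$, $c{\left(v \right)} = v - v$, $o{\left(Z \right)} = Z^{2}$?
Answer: $-14486$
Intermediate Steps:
$c{\left(v \right)} = 0$
$L = 13$ ($L = -8 + \left(48 - 27 \cdot 1^{2}\right) = -8 + \left(48 - 27\right) = -8 + 21 = 13$)
$n = -14499$ ($n = 3 + \left(\left(-128 + 0\right) - 14374\right) = 3 - 14502 = -14499$)
$n + L = -14499 + 13 = -14486$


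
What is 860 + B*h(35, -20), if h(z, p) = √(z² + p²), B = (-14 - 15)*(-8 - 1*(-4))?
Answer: 860 + 580*√65 ≈ 5536.1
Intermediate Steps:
B = 116 (B = -29*(-8 + 4) = -29*(-4) = 116)
h(z, p) = √(p² + z²)
860 + B*h(35, -20) = 860 + 116*√((-20)² + 35²) = 860 + 116*√(400 + 1225) = 860 + 116*√1625 = 860 + 116*(5*√65) = 860 + 580*√65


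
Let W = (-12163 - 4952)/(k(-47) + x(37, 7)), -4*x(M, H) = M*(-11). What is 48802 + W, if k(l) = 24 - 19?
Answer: 2967142/61 ≈ 48642.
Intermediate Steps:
x(M, H) = 11*M/4 (x(M, H) = -M*(-11)/4 = -(-11)*M/4 = 11*M/4)
k(l) = 5
W = -9780/61 (W = (-12163 - 4952)/(5 + (11/4)*37) = -17115/(5 + 407/4) = -17115/427/4 = -17115*4/427 = -9780/61 ≈ -160.33)
48802 + W = 48802 - 9780/61 = 2967142/61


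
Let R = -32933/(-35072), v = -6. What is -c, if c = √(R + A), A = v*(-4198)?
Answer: -√121029426253/2192 ≈ -158.71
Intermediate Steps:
A = 25188 (A = -6*(-4198) = 25188)
R = 32933/35072 (R = -32933*(-1/35072) = 32933/35072 ≈ 0.93901)
c = √121029426253/2192 (c = √(32933/35072 + 25188) = √(883426469/35072) = √121029426253/2192 ≈ 158.71)
-c = -√121029426253/2192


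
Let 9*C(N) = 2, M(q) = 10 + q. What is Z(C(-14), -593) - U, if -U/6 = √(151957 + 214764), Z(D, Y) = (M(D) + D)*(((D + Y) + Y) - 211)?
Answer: -1181674/81 + 6*√366721 ≈ -10955.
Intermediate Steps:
C(N) = 2/9 (C(N) = (⅑)*2 = 2/9)
Z(D, Y) = (10 + 2*D)*(-211 + D + 2*Y) (Z(D, Y) = ((10 + D) + D)*(((D + Y) + Y) - 211) = (10 + 2*D)*((D + 2*Y) - 211) = (10 + 2*D)*(-211 + D + 2*Y))
U = -6*√366721 (U = -6*√(151957 + 214764) = -6*√366721 ≈ -3633.4)
Z(C(-14), -593) - U = (-2110 - 412*2/9 + 2*(2/9)² + 20*(-593) + 4*(2/9)*(-593)) - (-6)*√366721 = (-2110 - 824/9 + 2*(4/81) - 11860 - 4744/9) + 6*√366721 = (-2110 - 824/9 + 8/81 - 11860 - 4744/9) + 6*√366721 = -1181674/81 + 6*√366721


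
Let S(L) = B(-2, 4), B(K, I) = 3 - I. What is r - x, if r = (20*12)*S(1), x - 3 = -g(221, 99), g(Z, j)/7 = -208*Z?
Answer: -322019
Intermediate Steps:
S(L) = -1 (S(L) = 3 - 1*4 = 3 - 4 = -1)
g(Z, j) = -1456*Z (g(Z, j) = 7*(-208*Z) = -1456*Z)
x = 321779 (x = 3 - (-1456)*221 = 3 - 1*(-321776) = 3 + 321776 = 321779)
r = -240 (r = (20*12)*(-1) = 240*(-1) = -240)
r - x = -240 - 1*321779 = -240 - 321779 = -322019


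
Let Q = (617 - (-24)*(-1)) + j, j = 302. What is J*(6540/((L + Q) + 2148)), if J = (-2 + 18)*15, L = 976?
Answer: 1569600/4019 ≈ 390.54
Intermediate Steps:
J = 240 (J = 16*15 = 240)
Q = 895 (Q = (617 - (-24)*(-1)) + 302 = (617 - 1*24) + 302 = (617 - 24) + 302 = 593 + 302 = 895)
J*(6540/((L + Q) + 2148)) = 240*(6540/((976 + 895) + 2148)) = 240*(6540/(1871 + 2148)) = 240*(6540/4019) = 1569600/4019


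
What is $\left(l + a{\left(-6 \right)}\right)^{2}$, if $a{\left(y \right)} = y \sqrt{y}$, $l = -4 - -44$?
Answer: $1384 - 480 i \sqrt{6} \approx 1384.0 - 1175.8 i$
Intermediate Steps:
$l = 40$ ($l = -4 + 44 = 40$)
$a{\left(y \right)} = y^{\frac{3}{2}}$
$\left(l + a{\left(-6 \right)}\right)^{2} = \left(40 + \left(-6\right)^{\frac{3}{2}}\right)^{2} = \left(40 - 6 i \sqrt{6}\right)^{2}$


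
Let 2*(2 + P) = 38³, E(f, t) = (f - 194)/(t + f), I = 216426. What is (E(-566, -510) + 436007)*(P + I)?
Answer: 28601381761780/269 ≈ 1.0632e+11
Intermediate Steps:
E(f, t) = (-194 + f)/(f + t)
P = 27434 (P = -2 + (½)*38³ = -2 + (½)*54872 = -2 + 27436 = 27434)
(E(-566, -510) + 436007)*(P + I) = ((-194 - 566)/(-566 - 510) + 436007)*(27434 + 216426) = (-760/(-1076) + 436007)*243860 = (-1/1076*(-760) + 436007)*243860 = (190/269 + 436007)*243860 = (117286073/269)*243860 = 28601381761780/269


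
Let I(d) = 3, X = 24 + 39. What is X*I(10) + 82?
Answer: 271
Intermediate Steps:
X = 63
X*I(10) + 82 = 63*3 + 82 = 189 + 82 = 271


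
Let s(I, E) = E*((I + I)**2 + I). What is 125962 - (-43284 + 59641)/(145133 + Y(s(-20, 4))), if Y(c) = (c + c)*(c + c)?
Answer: 1831198143799/14537703 ≈ 1.2596e+5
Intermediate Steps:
s(I, E) = E*(I + 4*I**2) (s(I, E) = E*((2*I)**2 + I) = E*(4*I**2 + I) = E*(I + 4*I**2))
Y(c) = 4*c**2 (Y(c) = (2*c)*(2*c) = 4*c**2)
125962 - (-43284 + 59641)/(145133 + Y(s(-20, 4))) = 125962 - (-43284 + 59641)/(145133 + 4*(4*(-20)*(1 + 4*(-20)))**2) = 125962 - 16357/(145133 + 4*(4*(-20)*(1 - 80))**2) = 125962 - 16357/(145133 + 4*(4*(-20)*(-79))**2) = 125962 - 16357/(145133 + 4*6320**2) = 125962 - 16357/(145133 + 4*39942400) = 125962 - 16357/(145133 + 159769600) = 125962 - 16357/159914733 = 125962 - 1*1487/14537703 = 125962 - 1487/14537703 = 1831198143799/14537703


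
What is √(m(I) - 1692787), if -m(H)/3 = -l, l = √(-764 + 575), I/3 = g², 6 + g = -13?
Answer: √(-1692787 + 9*I*√21) ≈ 0.02 + 1301.1*I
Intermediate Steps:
g = -19 (g = -6 - 13 = -19)
I = 1083 (I = 3*(-19)² = 3*361 = 1083)
l = 3*I*√21 (l = √(-189) = 3*I*√21 ≈ 13.748*I)
m(H) = 9*I*√21 (m(H) = -(-3)*3*I*√21 = -(-9)*I*√21 = 9*I*√21)
√(m(I) - 1692787) = √(9*I*√21 - 1692787) = √(-1692787 + 9*I*√21)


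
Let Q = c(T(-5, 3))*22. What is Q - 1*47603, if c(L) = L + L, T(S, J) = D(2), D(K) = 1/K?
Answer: -47581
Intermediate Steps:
T(S, J) = 1/2
c(L) = 2*L
Q = 22 (Q = (2*(1/2))*22 = 1*22 = 22)
Q - 1*47603 = 22 - 1*47603 = 22 - 47603 = -47581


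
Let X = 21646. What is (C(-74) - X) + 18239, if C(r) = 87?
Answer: -3320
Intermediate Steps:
(C(-74) - X) + 18239 = (87 - 1*21646) + 18239 = (87 - 21646) + 18239 = -21559 + 18239 = -3320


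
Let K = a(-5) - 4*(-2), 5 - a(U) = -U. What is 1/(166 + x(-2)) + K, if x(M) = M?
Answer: 1313/164 ≈ 8.0061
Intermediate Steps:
a(U) = 5 + U (a(U) = 5 - (-1)*U = 5 + U)
K = 8 (K = (5 - 5) - 4*(-2) = 0 + 8 = 8)
1/(166 + x(-2)) + K = 1/(166 - 2) + 8 = 1/164 + 8 = 1313/164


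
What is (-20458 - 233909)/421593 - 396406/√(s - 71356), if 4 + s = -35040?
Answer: -84789/140531 + 198203*I*√266/2660 ≈ -0.60335 + 1215.3*I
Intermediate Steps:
s = -35044 (s = -4 - 35040 = -35044)
(-20458 - 233909)/421593 - 396406/√(s - 71356) = (-20458 - 233909)/421593 - 396406/√(-35044 - 71356) = -254367*1/421593 - 396406*(-I*√266/5320) = -84789/140531 - 396406*(-I*√266/5320) = -84789/140531 - (-198203)*I*√266/2660 = -84789/140531 + 198203*I*√266/2660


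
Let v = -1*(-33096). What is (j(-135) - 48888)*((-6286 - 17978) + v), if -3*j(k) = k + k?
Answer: -430983936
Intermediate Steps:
j(k) = -2*k/3 (j(k) = -(k + k)/3 = -2*k/3)
v = 33096
(j(-135) - 48888)*((-6286 - 17978) + v) = (-2/3*(-135) - 48888)*((-6286 - 17978) + 33096) = (90 - 48888)*(-24264 + 33096) = -48798*8832 = -430983936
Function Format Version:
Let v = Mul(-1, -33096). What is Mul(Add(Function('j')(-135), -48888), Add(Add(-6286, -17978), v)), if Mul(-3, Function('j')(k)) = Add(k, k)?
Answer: -430983936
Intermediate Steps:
Function('j')(k) = Mul(Rational(-2, 3), k) (Function('j')(k) = Mul(Rational(-1, 3), Add(k, k)) = Mul(Rational(-1, 3), Mul(2, k)) = Mul(Rational(-2, 3), k))
v = 33096
Mul(Add(Function('j')(-135), -48888), Add(Add(-6286, -17978), v)) = Mul(Add(Mul(Rational(-2, 3), -135), -48888), Add(Add(-6286, -17978), 33096)) = Mul(Add(90, -48888), Add(-24264, 33096)) = Mul(-48798, 8832) = -430983936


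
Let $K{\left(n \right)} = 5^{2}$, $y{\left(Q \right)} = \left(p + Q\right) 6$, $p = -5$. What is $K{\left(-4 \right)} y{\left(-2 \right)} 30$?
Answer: $-31500$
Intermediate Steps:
$y{\left(Q \right)} = -30 + 6 Q$ ($y{\left(Q \right)} = \left(-5 + Q\right) 6 = -30 + 6 Q$)
$K{\left(n \right)} = 25$
$K{\left(-4 \right)} y{\left(-2 \right)} 30 = 25 \left(-30 + 6 \left(-2\right)\right) 30 = 25 \left(-30 - 12\right) 30 = 25 \left(-42\right) 30 = \left(-1050\right) 30 = -31500$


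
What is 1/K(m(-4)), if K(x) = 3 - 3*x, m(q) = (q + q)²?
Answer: -1/189 ≈ -0.0052910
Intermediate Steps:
m(q) = 4*q² (m(q) = (2*q)² = 4*q²)
1/K(m(-4)) = 1/(3 - 12*(-4)²) = 1/(3 - 12*16) = 1/(3 - 3*64) = 1/(3 - 192) = 1/(-189) = -1/189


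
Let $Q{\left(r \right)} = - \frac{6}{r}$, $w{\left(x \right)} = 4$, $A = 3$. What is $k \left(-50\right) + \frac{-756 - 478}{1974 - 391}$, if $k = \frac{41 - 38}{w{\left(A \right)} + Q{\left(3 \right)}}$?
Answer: $- \frac{119959}{1583} \approx -75.78$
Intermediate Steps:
$k = \frac{3}{2}$ ($k = \frac{41 - 38}{4 - \frac{6}{3}} = \frac{3}{4 - 2} = \frac{3}{2} \approx 1.5$)
$k \left(-50\right) + \frac{-756 - 478}{1974 - 391} = \frac{3}{2} \left(-50\right) + \frac{-756 - 478}{1974 - 391} = -75 - \frac{1234}{1583} = - \frac{119959}{1583}$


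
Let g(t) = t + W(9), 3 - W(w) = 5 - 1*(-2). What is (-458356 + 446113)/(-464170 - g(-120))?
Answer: 371/14062 ≈ 0.026383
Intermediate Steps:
W(w) = -4 (W(w) = 3 - (5 - 1*(-2)) = 3 - (5 + 2) = 3 - 1*7 = 3 - 7 = -4)
g(t) = -4 + t (g(t) = t - 4 = -4 + t)
(-458356 + 446113)/(-464170 - g(-120)) = (-458356 + 446113)/(-464170 - (-4 - 120)) = -12243/(-464170 - 1*(-124)) = -12243/(-464170 + 124) = -12243/(-464046) = -12243*(-1/464046) = 371/14062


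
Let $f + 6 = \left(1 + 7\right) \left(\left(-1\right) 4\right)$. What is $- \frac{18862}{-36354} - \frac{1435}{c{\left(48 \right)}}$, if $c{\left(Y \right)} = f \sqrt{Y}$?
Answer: $\frac{9431}{18177} + \frac{1435 \sqrt{3}}{456} \approx 5.9695$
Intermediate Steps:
$f = -38$ ($f = -6 + \left(1 + 7\right) \left(\left(-1\right) 4\right) = -6 + 8 \left(-4\right) = -6 - 32 = -38$)
$c{\left(Y \right)} = - 38 \sqrt{Y}$
$- \frac{18862}{-36354} - \frac{1435}{c{\left(48 \right)}} = - \frac{18862}{-36354} - \frac{1435}{\left(-38\right) \sqrt{48}} = \left(-18862\right) \left(- \frac{1}{36354}\right) - \frac{1435}{\left(-38\right) 4 \sqrt{3}} = \frac{9431}{18177} - \frac{1435}{\left(-152\right) \sqrt{3}} = \frac{9431}{18177} - 1435 \left(- \frac{\sqrt{3}}{456}\right) = \frac{9431}{18177} + \frac{1435 \sqrt{3}}{456}$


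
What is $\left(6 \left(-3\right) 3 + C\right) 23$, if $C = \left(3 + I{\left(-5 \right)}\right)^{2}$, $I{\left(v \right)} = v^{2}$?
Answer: $16790$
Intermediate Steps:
$C = 784$ ($C = \left(3 + \left(-5\right)^{2}\right)^{2} = \left(3 + 25\right)^{2} = 28^{2} = 784$)
$\left(6 \left(-3\right) 3 + C\right) 23 = \left(6 \left(-3\right) 3 + 784\right) 23 = \left(\left(-18\right) 3 + 784\right) 23 = \left(-54 + 784\right) 23 = 730 \cdot 23 = 16790$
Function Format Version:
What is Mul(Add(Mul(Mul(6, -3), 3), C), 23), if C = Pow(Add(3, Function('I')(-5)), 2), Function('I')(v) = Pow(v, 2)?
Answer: 16790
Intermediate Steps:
C = 784 (C = Pow(Add(3, Pow(-5, 2)), 2) = Pow(Add(3, 25), 2) = Pow(28, 2) = 784)
Mul(Add(Mul(Mul(6, -3), 3), C), 23) = Mul(Add(Mul(Mul(6, -3), 3), 784), 23) = Mul(Add(Mul(-18, 3), 784), 23) = Mul(Add(-54, 784), 23) = Mul(730, 23) = 16790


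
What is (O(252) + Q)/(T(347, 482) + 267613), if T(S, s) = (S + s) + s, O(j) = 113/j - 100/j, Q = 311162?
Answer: 78412837/67768848 ≈ 1.1571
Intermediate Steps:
O(j) = 13/j
T(S, s) = S + 2*s
(O(252) + Q)/(T(347, 482) + 267613) = (13/252 + 311162)/((347 + 2*482) + 267613) = (13*(1/252) + 311162)/((347 + 964) + 267613) = (13/252 + 311162)/(1311 + 267613) = (78412837/252)/268924 = (78412837/252)*(1/268924) = 78412837/67768848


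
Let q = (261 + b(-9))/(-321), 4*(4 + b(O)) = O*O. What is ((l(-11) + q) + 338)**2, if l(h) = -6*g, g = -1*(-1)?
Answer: 180777182041/1648656 ≈ 1.0965e+5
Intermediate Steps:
g = 1
l(h) = -6 (l(h) = -6*1 = -6)
b(O) = -4 + O**2/4 (b(O) = -4 + (O*O)/4 = -4 + O**2/4)
q = -1109/1284 (q = (261 + (-4 + (1/4)*(-9)**2))/(-321) = (261 + (-4 + (1/4)*81))*(-1/321) = (261 + (-4 + 81/4))*(-1/321) = (261 + 65/4)*(-1/321) = (1109/4)*(-1/321) = -1109/1284 ≈ -0.86371)
((l(-11) + q) + 338)**2 = ((-6 - 1109/1284) + 338)**2 = (-8813/1284 + 338)**2 = (425179/1284)**2 = 180777182041/1648656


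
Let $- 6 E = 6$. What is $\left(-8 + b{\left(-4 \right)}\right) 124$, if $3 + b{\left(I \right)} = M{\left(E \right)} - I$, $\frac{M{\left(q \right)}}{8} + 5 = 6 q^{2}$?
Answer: $124$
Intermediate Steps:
$E = -1$ ($E = \left(- \frac{1}{6}\right) 6 = -1$)
$M{\left(q \right)} = -40 + 48 q^{2}$ ($M{\left(q \right)} = -40 + 8 \cdot 6 q^{2} = -40 + 48 q^{2}$)
$b{\left(I \right)} = 5 - I$ ($b{\left(I \right)} = -3 - \left(40 - 48 + I\right) = -3 - \left(-8 + I\right) = 5 - I$)
$\left(-8 + b{\left(-4 \right)}\right) 124 = \left(-8 + \left(5 - -4\right)\right) 124 = \left(-8 + \left(5 + 4\right)\right) 124 = \left(-8 + 9\right) 124 = 1 \cdot 124 = 124$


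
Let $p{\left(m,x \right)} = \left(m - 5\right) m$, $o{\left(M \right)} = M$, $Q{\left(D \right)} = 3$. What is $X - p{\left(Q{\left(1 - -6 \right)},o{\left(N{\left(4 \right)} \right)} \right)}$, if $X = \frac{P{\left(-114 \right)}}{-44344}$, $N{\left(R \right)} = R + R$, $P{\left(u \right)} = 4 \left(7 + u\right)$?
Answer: $\frac{66623}{11086} \approx 6.0097$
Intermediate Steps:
$P{\left(u \right)} = 28 + 4 u$
$N{\left(R \right)} = 2 R$
$p{\left(m,x \right)} = m \left(-5 + m\right)$ ($p{\left(m,x \right)} = \left(-5 + m\right) m = m \left(-5 + m\right)$)
$X = \frac{107}{11086}$ ($X = \frac{28 + 4 \left(-114\right)}{-44344} = \left(28 - 456\right) \left(- \frac{1}{44344}\right) = \left(-428\right) \left(- \frac{1}{44344}\right) = \frac{107}{11086} \approx 0.0096518$)
$X - p{\left(Q{\left(1 - -6 \right)},o{\left(N{\left(4 \right)} \right)} \right)} = \frac{107}{11086} - 3 \left(-5 + 3\right) = \frac{107}{11086} - 3 \left(-2\right) = \frac{107}{11086} - -6 = \frac{107}{11086} + 6 = \frac{66623}{11086}$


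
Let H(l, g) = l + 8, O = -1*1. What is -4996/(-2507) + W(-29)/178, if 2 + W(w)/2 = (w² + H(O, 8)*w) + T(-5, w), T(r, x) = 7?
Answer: 2056645/223123 ≈ 9.2175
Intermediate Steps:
O = -1
H(l, g) = 8 + l
W(w) = 10 + 2*w² + 14*w (W(w) = -4 + 2*((w² + (8 - 1)*w) + 7) = -4 + 2*((w² + 7*w) + 7) = -4 + 2*(7 + w² + 7*w) = -4 + (14 + 2*w² + 14*w) = 10 + 2*w² + 14*w)
-4996/(-2507) + W(-29)/178 = -4996/(-2507) + (10 + 2*(-29)² + 14*(-29))/178 = -4996*(-1/2507) + (10 + 2*841 - 406)*(1/178) = 4996/2507 + (10 + 1682 - 406)*(1/178) = 4996/2507 + 1286*(1/178) = 4996/2507 + 643/89 = 2056645/223123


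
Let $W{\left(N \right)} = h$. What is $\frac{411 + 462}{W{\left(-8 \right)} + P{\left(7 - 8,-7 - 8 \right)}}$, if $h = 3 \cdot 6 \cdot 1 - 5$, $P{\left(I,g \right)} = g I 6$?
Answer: $\frac{873}{103} \approx 8.4757$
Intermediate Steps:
$P{\left(I,g \right)} = 6 I g$ ($P{\left(I,g \right)} = I g 6 = 6 I g$)
$h = 13$ ($h = 18 \cdot 1 - 5 = 18 - 5 = 13$)
$W{\left(N \right)} = 13$
$\frac{411 + 462}{W{\left(-8 \right)} + P{\left(7 - 8,-7 - 8 \right)}} = \frac{411 + 462}{13 + 6 \left(7 - 8\right) \left(-7 - 8\right)} = \frac{873}{13 + 6 \left(-1\right) \left(-15\right)} = \frac{873}{13 + 90} = \frac{873}{103}$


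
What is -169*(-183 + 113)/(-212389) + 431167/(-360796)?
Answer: -95843344643/76629101644 ≈ -1.2507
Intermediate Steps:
-169*(-183 + 113)/(-212389) + 431167/(-360796) = -169*(-70)*(-1/212389) + 431167*(-1/360796) = 11830*(-1/212389) - 431167/360796 = -11830/212389 - 431167/360796 = -95843344643/76629101644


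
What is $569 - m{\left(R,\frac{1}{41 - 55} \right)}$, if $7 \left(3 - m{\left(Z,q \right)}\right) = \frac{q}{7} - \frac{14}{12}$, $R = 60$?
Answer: $\frac{582241}{1029} \approx 565.83$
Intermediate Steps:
$m{\left(Z,q \right)} = \frac{19}{6} - \frac{q}{49}$ ($m{\left(Z,q \right)} = 3 - \frac{\frac{q}{7} - \frac{14}{12}}{7} = 3 - \frac{q \frac{1}{7} - \frac{7}{6}}{7} = 3 - \frac{\frac{q}{7} - \frac{7}{6}}{7} = 3 - \frac{- \frac{7}{6} + \frac{q}{7}}{7} = 3 - \left(- \frac{1}{6} + \frac{q}{49}\right) = \frac{19}{6} - \frac{q}{49}$)
$569 - m{\left(R,\frac{1}{41 - 55} \right)} = 569 - \left(\frac{19}{6} - \frac{1}{49 \left(41 - 55\right)}\right) = 569 - \left(\frac{19}{6} - \frac{1}{49 \left(-14\right)}\right) = 569 - \left(\frac{19}{6} - - \frac{1}{686}\right) = 569 - \left(\frac{19}{6} + \frac{1}{686}\right) = 569 - \frac{3260}{1029} = \frac{582241}{1029}$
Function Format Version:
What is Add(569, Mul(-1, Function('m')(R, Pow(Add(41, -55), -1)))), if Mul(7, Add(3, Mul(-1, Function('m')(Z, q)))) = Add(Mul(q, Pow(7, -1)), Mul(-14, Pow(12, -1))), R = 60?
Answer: Rational(582241, 1029) ≈ 565.83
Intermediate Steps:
Function('m')(Z, q) = Add(Rational(19, 6), Mul(Rational(-1, 49), q)) (Function('m')(Z, q) = Add(3, Mul(Rational(-1, 7), Add(Mul(q, Pow(7, -1)), Mul(-14, Pow(12, -1))))) = Add(3, Mul(Rational(-1, 7), Add(Mul(q, Rational(1, 7)), Mul(-14, Rational(1, 12))))) = Add(3, Mul(Rational(-1, 7), Add(Mul(Rational(1, 7), q), Rational(-7, 6)))) = Add(3, Mul(Rational(-1, 7), Add(Rational(-7, 6), Mul(Rational(1, 7), q)))) = Add(3, Add(Rational(1, 6), Mul(Rational(-1, 49), q))) = Add(Rational(19, 6), Mul(Rational(-1, 49), q)))
Add(569, Mul(-1, Function('m')(R, Pow(Add(41, -55), -1)))) = Add(569, Mul(-1, Add(Rational(19, 6), Mul(Rational(-1, 49), Pow(Add(41, -55), -1))))) = Add(569, Mul(-1, Add(Rational(19, 6), Mul(Rational(-1, 49), Pow(-14, -1))))) = Add(569, Mul(-1, Add(Rational(19, 6), Mul(Rational(-1, 49), Rational(-1, 14))))) = Add(569, Mul(-1, Add(Rational(19, 6), Rational(1, 686)))) = Add(569, Mul(-1, Rational(3260, 1029))) = Add(569, Rational(-3260, 1029)) = Rational(582241, 1029)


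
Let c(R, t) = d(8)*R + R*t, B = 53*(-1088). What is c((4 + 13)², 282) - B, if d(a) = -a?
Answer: 136850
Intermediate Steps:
B = -57664
c(R, t) = -8*R + R*t (c(R, t) = (-1*8)*R + R*t = -8*R + R*t)
c((4 + 13)², 282) - B = (4 + 13)²*(-8 + 282) - 1*(-57664) = 17²*274 + 57664 = 289*274 + 57664 = 79186 + 57664 = 136850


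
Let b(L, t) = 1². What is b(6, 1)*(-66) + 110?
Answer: 44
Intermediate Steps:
b(L, t) = 1
b(6, 1)*(-66) + 110 = 1*(-66) + 110 = -66 + 110 = 44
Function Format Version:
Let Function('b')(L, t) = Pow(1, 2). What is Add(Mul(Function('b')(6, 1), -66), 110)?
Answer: 44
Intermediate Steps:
Function('b')(L, t) = 1
Add(Mul(Function('b')(6, 1), -66), 110) = Add(Mul(1, -66), 110) = Add(-66, 110) = 44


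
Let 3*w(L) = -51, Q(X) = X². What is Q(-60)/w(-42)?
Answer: -3600/17 ≈ -211.76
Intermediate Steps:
w(L) = -17 (w(L) = (⅓)*(-51) = -17)
Q(-60)/w(-42) = (-60)²/(-17) = 3600*(-1/17) = -3600/17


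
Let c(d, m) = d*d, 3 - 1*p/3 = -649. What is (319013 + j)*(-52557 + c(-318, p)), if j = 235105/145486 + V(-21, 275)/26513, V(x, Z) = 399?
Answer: 59762940085891822671/3857270318 ≈ 1.5494e+10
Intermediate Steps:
p = 1956 (p = 9 - 3*(-649) = 9 + 1947 = 1956)
c(d, m) = d²
j = 6291387779/3857270318 (j = 235105/145486 + 399/26513 = 6291387779/3857270318 ≈ 1.6310)
(319013 + j)*(-52557 + c(-318, p)) = (319013 + 6291387779/3857270318)*(-52557 + (-318)²) = 1230525667343913*(-52557 + 101124)/3857270318 = (1230525667343913/3857270318)*48567 = 59762940085891822671/3857270318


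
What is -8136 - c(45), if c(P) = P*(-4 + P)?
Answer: -9981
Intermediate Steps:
-8136 - c(45) = -8136 - 45*(-4 + 45) = -8136 - 45*41 = -8136 - 1*1845 = -8136 - 1845 = -9981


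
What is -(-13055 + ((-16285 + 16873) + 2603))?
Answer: 9864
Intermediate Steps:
-(-13055 + ((-16285 + 16873) + 2603)) = -(-13055 + (588 + 2603)) = -(-13055 + 3191) = -1*(-9864) = 9864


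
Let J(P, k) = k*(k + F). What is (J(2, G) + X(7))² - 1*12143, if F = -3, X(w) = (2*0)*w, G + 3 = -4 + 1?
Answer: -9227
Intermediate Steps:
G = -6 (G = -3 + (-4 + 1) = -3 - 3 = -6)
X(w) = 0 (X(w) = 0*w = 0)
J(P, k) = k*(-3 + k) (J(P, k) = k*(k - 3) = k*(-3 + k))
(J(2, G) + X(7))² - 1*12143 = (-6*(-3 - 6) + 0)² - 1*12143 = (-6*(-9) + 0)² - 12143 = (54 + 0)² - 12143 = 54² - 12143 = 2916 - 12143 = -9227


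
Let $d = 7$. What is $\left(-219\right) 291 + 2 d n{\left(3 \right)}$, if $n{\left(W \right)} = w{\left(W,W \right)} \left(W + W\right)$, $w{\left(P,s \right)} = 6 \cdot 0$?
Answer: $-63729$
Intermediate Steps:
$w{\left(P,s \right)} = 0$
$n{\left(W \right)} = 0$ ($n{\left(W \right)} = 0 \left(W + W\right) = 0 \cdot 2 W = 0$)
$\left(-219\right) 291 + 2 d n{\left(3 \right)} = \left(-219\right) 291 + 2 \cdot 7 \cdot 0 = -63729 + 14 \cdot 0 = -63729 + 0 = -63729$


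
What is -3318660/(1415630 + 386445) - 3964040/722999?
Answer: -1908577048868/260579684585 ≈ -7.3243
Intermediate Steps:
-3318660/(1415630 + 386445) - 3964040/722999 = -3318660/1802075 - 3964040*1/722999 = -3318660*1/1802075 - 3964040/722999 = -663732/360415 - 3964040/722999 = -1908577048868/260579684585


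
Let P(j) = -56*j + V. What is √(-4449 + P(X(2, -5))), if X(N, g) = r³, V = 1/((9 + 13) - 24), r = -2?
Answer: I*√16006/2 ≈ 63.257*I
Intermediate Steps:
V = -½ (V = 1/(22 - 24) = 1/(-2) = -½ ≈ -0.50000)
X(N, g) = -8 (X(N, g) = (-2)³ = -8)
P(j) = -½ - 56*j (P(j) = -56*j - ½ = -½ - 56*j)
√(-4449 + P(X(2, -5))) = √(-4449 + (-½ - 56*(-8))) = √(-4449 + (-½ + 448)) = √(-4449 + 895/2) = √(-8003/2) = I*√16006/2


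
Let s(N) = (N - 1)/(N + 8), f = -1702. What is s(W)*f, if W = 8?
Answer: -5957/8 ≈ -744.63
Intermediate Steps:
s(N) = (-1 + N)/(8 + N)
s(W)*f = ((-1 + 8)/(8 + 8))*(-1702) = (7/16)*(-1702) = -5957/8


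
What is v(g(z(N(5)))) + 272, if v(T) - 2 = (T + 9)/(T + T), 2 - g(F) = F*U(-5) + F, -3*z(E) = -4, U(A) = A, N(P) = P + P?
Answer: 12105/44 ≈ 275.11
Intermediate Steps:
N(P) = 2*P
z(E) = 4/3 (z(E) = -⅓*(-4) = 4/3)
g(F) = 2 + 4*F (g(F) = 2 - (F*(-5) + F) = 2 - (-5*F + F) = 2 - (-4)*F = 2 + 4*F)
v(T) = 2 + (9 + T)/(2*T) (v(T) = 2 + (T + 9)/(T + T) = 2 + (9 + T)/((2*T)) = 2 + (9 + T)*(1/(2*T)) = 2 + (9 + T)/(2*T))
v(g(z(N(5)))) + 272 = (9 + 5*(2 + 4*(4/3)))/(2*(2 + 4*(4/3))) + 272 = (9 + 5*(2 + 16/3))/(2*(2 + 16/3)) + 272 = (9 + 5*(22/3))/(2*(22/3)) + 272 = (½)*(3/22)*(9 + 110/3) + 272 = (½)*(3/22)*(137/3) + 272 = 137/44 + 272 = 12105/44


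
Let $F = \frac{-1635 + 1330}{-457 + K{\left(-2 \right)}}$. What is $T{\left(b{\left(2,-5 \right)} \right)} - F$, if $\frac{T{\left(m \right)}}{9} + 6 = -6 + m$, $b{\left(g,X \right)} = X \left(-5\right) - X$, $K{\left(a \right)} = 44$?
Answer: $\frac{66601}{413} \approx 161.26$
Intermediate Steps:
$b{\left(g,X \right)} = - 6 X$ ($b{\left(g,X \right)} = - 5 X - X = - 6 X$)
$T{\left(m \right)} = -108 + 9 m$ ($T{\left(m \right)} = -54 + 9 \left(-6 + m\right) = -54 + \left(-54 + 9 m\right) = -108 + 9 m$)
$F = \frac{305}{413}$ ($F = \frac{-1635 + 1330}{-457 + 44} = - \frac{305}{-413} = \left(-305\right) \left(- \frac{1}{413}\right) = \frac{305}{413} \approx 0.7385$)
$T{\left(b{\left(2,-5 \right)} \right)} - F = \left(-108 + 9 \left(\left(-6\right) \left(-5\right)\right)\right) - \frac{305}{413} = \left(-108 + 9 \cdot 30\right) - \frac{305}{413} = \left(-108 + 270\right) - \frac{305}{413} = 162 - \frac{305}{413} = \frac{66601}{413}$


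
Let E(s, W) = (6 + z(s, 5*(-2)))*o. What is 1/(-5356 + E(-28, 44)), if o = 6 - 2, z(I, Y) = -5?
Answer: -1/5352 ≈ -0.00018685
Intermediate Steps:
o = 4
E(s, W) = 4 (E(s, W) = (6 - 5)*4 = 1*4 = 4)
1/(-5356 + E(-28, 44)) = 1/(-5356 + 4) = 1/(-5352) = -1/5352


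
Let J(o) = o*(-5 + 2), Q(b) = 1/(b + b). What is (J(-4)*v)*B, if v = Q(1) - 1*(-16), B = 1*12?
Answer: 2376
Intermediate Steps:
Q(b) = 1/(2*b)
J(o) = -3*o (J(o) = o*(-3) = -3*o)
B = 12
v = 33/2 (v = (1/2)/1 - 1*(-16) = (1/2)*1 + 16 = 1/2 + 16 = 33/2 ≈ 16.500)
(J(-4)*v)*B = (-3*(-4)*(33/2))*12 = (12*(33/2))*12 = 198*12 = 2376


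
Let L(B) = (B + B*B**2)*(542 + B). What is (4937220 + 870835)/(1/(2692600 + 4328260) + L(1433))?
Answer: 40777541027300/40803385239477245001 ≈ 9.9937e-7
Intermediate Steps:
L(B) = (542 + B)*(B + B**3) (L(B) = (B + B**3)*(542 + B) = (542 + B)*(B + B**3))
(4937220 + 870835)/(1/(2692600 + 4328260) + L(1433)) = (4937220 + 870835)/(1/(2692600 + 4328260) + 1433*(542 + 1433 + 1433**3 + 542*1433**2)) = 5808055/(1/7020860 + 1433*(542 + 1433 + 2942649737 + 542*2053489)) = 5808055/(1/7020860 + 1433*(542 + 1433 + 2942649737 + 1112991038)) = 5808055/(1/7020860 + 1433*4055642750) = 5808055/(1/7020860 + 5811736060750) = 5808055/(40803385239477245001/7020860) = 5808055*(7020860/40803385239477245001) = 40777541027300/40803385239477245001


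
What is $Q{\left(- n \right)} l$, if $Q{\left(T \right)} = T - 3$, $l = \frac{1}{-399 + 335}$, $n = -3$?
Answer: $0$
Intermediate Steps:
$l = - \frac{1}{64}$ ($l = \frac{1}{-64} = - \frac{1}{64} \approx -0.015625$)
$Q{\left(T \right)} = -3 + T$ ($Q{\left(T \right)} = T - 3 = -3 + T$)
$Q{\left(- n \right)} l = \left(-3 - -3\right) \left(- \frac{1}{64}\right) = \left(-3 + 3\right) \left(- \frac{1}{64}\right) = 0 \left(- \frac{1}{64}\right) = 0$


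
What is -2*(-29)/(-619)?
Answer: -58/619 ≈ -0.093699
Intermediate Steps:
-2*(-29)/(-619) = 58*(-1/619) = -58/619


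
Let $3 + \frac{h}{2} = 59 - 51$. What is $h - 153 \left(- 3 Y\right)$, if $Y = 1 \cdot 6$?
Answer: $2764$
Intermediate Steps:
$Y = 6$
$h = 10$ ($h = -6 + 2 \left(59 - 51\right) = -6 + 2 \cdot 8 = -6 + 16 = 10$)
$h - 153 \left(- 3 Y\right) = 10 - 153 \left(\left(-3\right) 6\right) = 10 - -2754 = 10 + 2754 = 2764$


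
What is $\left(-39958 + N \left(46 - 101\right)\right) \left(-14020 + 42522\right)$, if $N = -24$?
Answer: $-1101260276$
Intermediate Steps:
$\left(-39958 + N \left(46 - 101\right)\right) \left(-14020 + 42522\right) = \left(-39958 - 24 \left(46 - 101\right)\right) \left(-14020 + 42522\right) = \left(-39958 - -1320\right) 28502 = \left(-39958 + 1320\right) 28502 = \left(-38638\right) 28502 = -1101260276$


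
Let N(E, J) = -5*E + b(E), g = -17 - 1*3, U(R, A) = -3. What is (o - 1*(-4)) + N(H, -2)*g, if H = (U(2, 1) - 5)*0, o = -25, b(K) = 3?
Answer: -81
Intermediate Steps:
H = 0 (H = (-3 - 5)*0 = -8*0 = 0)
g = -20 (g = -17 - 3 = -20)
N(E, J) = 3 - 5*E (N(E, J) = -5*E + 3 = 3 - 5*E)
(o - 1*(-4)) + N(H, -2)*g = (-25 - 1*(-4)) + (3 - 5*0)*(-20) = (-25 + 4) + (3 + 0)*(-20) = -21 + 3*(-20) = -21 - 60 = -81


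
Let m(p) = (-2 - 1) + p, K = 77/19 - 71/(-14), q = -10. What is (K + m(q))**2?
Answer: 1062961/70756 ≈ 15.023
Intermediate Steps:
K = 2427/266 (K = 77*(1/19) - 71*(-1/14) = 77/19 + 71/14 = 2427/266 ≈ 9.1241)
m(p) = -3 + p
(K + m(q))**2 = (2427/266 + (-3 - 10))**2 = (2427/266 - 13)**2 = (-1031/266)**2 = 1062961/70756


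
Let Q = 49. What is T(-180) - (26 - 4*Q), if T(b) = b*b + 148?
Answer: 32718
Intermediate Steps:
T(b) = 148 + b**2 (T(b) = b**2 + 148 = 148 + b**2)
T(-180) - (26 - 4*Q) = (148 + (-180)**2) - (26 - 4*49) = (148 + 32400) - (26 - 196) = 32548 - 1*(-170) = 32548 + 170 = 32718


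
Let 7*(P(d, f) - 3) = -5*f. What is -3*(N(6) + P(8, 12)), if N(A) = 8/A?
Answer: 89/7 ≈ 12.714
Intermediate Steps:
P(d, f) = 3 - 5*f/7 (P(d, f) = 3 + (-5*f)/7 = 3 - 5*f/7)
-3*(N(6) + P(8, 12)) = -3*(8/6 + (3 - 5/7*12)) = -3*(8*(⅙) + (3 - 60/7)) = -3*(4/3 - 39/7) = -3*(-89/21) = 89/7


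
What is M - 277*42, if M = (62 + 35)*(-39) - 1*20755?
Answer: -36172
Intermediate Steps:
M = -24538 (M = 97*(-39) - 20755 = -3783 - 20755 = -24538)
M - 277*42 = -24538 - 277*42 = -24538 - 11634 = -36172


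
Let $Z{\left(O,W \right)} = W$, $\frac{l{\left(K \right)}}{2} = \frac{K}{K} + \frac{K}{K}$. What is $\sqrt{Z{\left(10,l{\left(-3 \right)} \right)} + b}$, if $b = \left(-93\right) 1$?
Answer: $i \sqrt{89} \approx 9.434 i$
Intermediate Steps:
$l{\left(K \right)} = 4$ ($l{\left(K \right)} = 2 \left(\frac{K}{K} + \frac{K}{K}\right) = 2 \left(1 + 1\right) = 2 \cdot 2 = 4$)
$b = -93$
$\sqrt{Z{\left(10,l{\left(-3 \right)} \right)} + b} = \sqrt{4 - 93} = \sqrt{-89} = i \sqrt{89}$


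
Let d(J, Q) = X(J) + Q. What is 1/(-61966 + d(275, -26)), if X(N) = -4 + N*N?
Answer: 1/13629 ≈ 7.3373e-5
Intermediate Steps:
X(N) = -4 + N²
d(J, Q) = -4 + Q + J² (d(J, Q) = (-4 + J²) + Q = -4 + Q + J²)
1/(-61966 + d(275, -26)) = 1/(-61966 + (-4 - 26 + 275²)) = 1/(-61966 + (-4 - 26 + 75625)) = 1/(-61966 + 75595) = 1/13629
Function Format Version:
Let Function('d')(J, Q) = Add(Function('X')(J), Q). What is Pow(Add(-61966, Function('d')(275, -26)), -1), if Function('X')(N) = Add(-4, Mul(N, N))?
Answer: Rational(1, 13629) ≈ 7.3373e-5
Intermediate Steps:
Function('X')(N) = Add(-4, Pow(N, 2))
Function('d')(J, Q) = Add(-4, Q, Pow(J, 2)) (Function('d')(J, Q) = Add(Add(-4, Pow(J, 2)), Q) = Add(-4, Q, Pow(J, 2)))
Pow(Add(-61966, Function('d')(275, -26)), -1) = Pow(Add(-61966, Add(-4, -26, Pow(275, 2))), -1) = Pow(Add(-61966, Add(-4, -26, 75625)), -1) = Pow(Add(-61966, 75595), -1) = Pow(13629, -1) = Rational(1, 13629)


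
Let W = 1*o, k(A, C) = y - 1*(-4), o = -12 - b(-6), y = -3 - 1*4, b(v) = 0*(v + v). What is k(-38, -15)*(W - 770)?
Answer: 2346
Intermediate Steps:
b(v) = 0 (b(v) = 0*(2*v) = 0)
y = -7 (y = -3 - 4 = -7)
o = -12 (o = -12 - 1*0 = -12 + 0 = -12)
k(A, C) = -3 (k(A, C) = -7 - 1*(-4) = -7 + 4 = -3)
W = -12 (W = 1*(-12) = -12)
k(-38, -15)*(W - 770) = -3*(-12 - 770) = -3*(-782) = 2346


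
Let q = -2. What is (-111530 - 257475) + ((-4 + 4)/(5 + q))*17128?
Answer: -369005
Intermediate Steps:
(-111530 - 257475) + ((-4 + 4)/(5 + q))*17128 = (-111530 - 257475) + ((-4 + 4)/(5 - 2))*17128 = -369005 + (0/3)*17128 = -369005 + (0*(1/3))*17128 = -369005 + 0*17128 = -369005 + 0 = -369005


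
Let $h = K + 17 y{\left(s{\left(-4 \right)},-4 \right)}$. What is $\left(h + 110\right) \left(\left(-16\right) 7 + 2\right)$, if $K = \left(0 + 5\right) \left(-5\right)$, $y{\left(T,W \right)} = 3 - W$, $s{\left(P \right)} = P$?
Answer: $-22440$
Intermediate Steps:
$K = -25$ ($K = 5 \left(-5\right) = -25$)
$h = 94$ ($h = -25 + 17 \left(3 - -4\right) = -25 + 17 \left(3 + 4\right) = -25 + 17 \cdot 7 = -25 + 119 = 94$)
$\left(h + 110\right) \left(\left(-16\right) 7 + 2\right) = \left(94 + 110\right) \left(\left(-16\right) 7 + 2\right) = 204 \left(-112 + 2\right) = 204 \left(-110\right) = -22440$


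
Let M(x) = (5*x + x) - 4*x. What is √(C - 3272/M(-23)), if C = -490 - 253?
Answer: 3*I*√39491/23 ≈ 25.92*I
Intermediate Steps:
C = -743
M(x) = 2*x (M(x) = 6*x - 4*x = 2*x)
√(C - 3272/M(-23)) = √(-743 - 3272/(2*(-23))) = √(-743 - 3272/(-46)) = √(-743 - 3272*(-1/46)) = √(-743 + 1636/23) = √(-15453/23) = 3*I*√39491/23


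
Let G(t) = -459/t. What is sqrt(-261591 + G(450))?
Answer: 3*I*sqrt(2906578)/10 ≈ 511.46*I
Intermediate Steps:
sqrt(-261591 + G(450)) = sqrt(-261591 - 459/450) = sqrt(-261591 - 459*1/450) = sqrt(-261591 - 51/50) = sqrt(-13079601/50) = 3*I*sqrt(2906578)/10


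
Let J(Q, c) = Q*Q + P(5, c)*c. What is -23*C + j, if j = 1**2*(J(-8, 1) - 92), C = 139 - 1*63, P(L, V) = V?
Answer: -1775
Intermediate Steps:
J(Q, c) = Q**2 + c**2 (J(Q, c) = Q*Q + c*c = Q**2 + c**2)
C = 76 (C = 139 - 63 = 76)
j = -27 (j = 1**2*(((-8)**2 + 1**2) - 92) = 1*((64 + 1) - 92) = 1*(65 - 92) = 1*(-27) = -27)
-23*C + j = -23*76 - 27 = -1748 - 27 = -1775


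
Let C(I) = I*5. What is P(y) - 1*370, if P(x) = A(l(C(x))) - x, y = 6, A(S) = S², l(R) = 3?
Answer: -367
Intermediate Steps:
C(I) = 5*I
P(x) = 9 - x (P(x) = 3² - x = 9 - x)
P(y) - 1*370 = (9 - 1*6) - 1*370 = (9 - 6) - 370 = 3 - 370 = -367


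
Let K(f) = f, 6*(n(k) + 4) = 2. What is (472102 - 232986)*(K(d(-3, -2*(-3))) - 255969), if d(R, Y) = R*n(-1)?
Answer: -61203653128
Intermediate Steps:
n(k) = -11/3 (n(k) = -4 + (⅙)*2 = -4 + ⅓ = -11/3)
d(R, Y) = -11*R/3 (d(R, Y) = R*(-11/3) = -11*R/3)
(472102 - 232986)*(K(d(-3, -2*(-3))) - 255969) = (472102 - 232986)*(-11/3*(-3) - 255969) = 239116*(11 - 255969) = 239116*(-255958) = -61203653128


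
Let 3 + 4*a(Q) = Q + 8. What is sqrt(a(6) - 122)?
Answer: 3*I*sqrt(53)/2 ≈ 10.92*I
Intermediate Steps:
a(Q) = 5/4 + Q/4 (a(Q) = -3/4 + (Q + 8)/4 = -3/4 + (8 + Q)/4 = -3/4 + (2 + Q/4) = 5/4 + Q/4)
sqrt(a(6) - 122) = sqrt((5/4 + (1/4)*6) - 122) = sqrt((5/4 + 3/2) - 122) = sqrt(11/4 - 122) = sqrt(-477/4) = 3*I*sqrt(53)/2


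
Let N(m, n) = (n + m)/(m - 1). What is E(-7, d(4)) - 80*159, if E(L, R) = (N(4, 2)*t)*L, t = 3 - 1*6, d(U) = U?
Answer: -12678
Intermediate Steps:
N(m, n) = (m + n)/(-1 + m)
t = -3 (t = 3 - 6 = -3)
E(L, R) = -6*L (E(L, R) = (((4 + 2)/(-1 + 4))*(-3))*L = ((6/3)*(-3))*L = (((⅓)*6)*(-3))*L = (2*(-3))*L = -6*L)
E(-7, d(4)) - 80*159 = -6*(-7) - 80*159 = 42 - 12720 = -12678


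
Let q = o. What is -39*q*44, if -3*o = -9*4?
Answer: -20592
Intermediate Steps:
o = 12 (o = -(-3)*4 = -1/3*(-36) = 12)
q = 12
-39*q*44 = -39*12*44 = -468*44 = -20592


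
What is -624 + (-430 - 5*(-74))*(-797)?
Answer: 47196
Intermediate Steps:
-624 + (-430 - 5*(-74))*(-797) = -624 + (-430 - 1*(-370))*(-797) = -624 + (-430 + 370)*(-797) = -624 - 60*(-797) = -624 + 47820 = 47196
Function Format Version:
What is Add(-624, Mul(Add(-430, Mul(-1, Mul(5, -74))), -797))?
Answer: 47196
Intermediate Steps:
Add(-624, Mul(Add(-430, Mul(-1, Mul(5, -74))), -797)) = Add(-624, Mul(Add(-430, Mul(-1, -370)), -797)) = Add(-624, Mul(Add(-430, 370), -797)) = Add(-624, Mul(-60, -797)) = Add(-624, 47820) = 47196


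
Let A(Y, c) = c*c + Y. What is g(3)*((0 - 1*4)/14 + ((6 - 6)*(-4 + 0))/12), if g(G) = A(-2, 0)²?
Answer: -8/7 ≈ -1.1429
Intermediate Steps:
A(Y, c) = Y + c² (A(Y, c) = c² + Y = Y + c²)
g(G) = 4 (g(G) = (-2 + 0²)² = (-2 + 0)² = (-2)² = 4)
g(3)*((0 - 1*4)/14 + ((6 - 6)*(-4 + 0))/12) = 4*((0 - 1*4)/14 + ((6 - 6)*(-4 + 0))/12) = 4*((0 - 4)*(1/14) + (0*(-4))*(1/12)) = 4*(-4*1/14 + 0*(1/12)) = 4*(-2/7 + 0) = 4*(-2/7) = -8/7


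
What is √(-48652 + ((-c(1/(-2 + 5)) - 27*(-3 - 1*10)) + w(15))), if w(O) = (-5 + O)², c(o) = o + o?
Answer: I*√433815/3 ≈ 219.55*I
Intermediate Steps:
c(o) = 2*o
√(-48652 + ((-c(1/(-2 + 5)) - 27*(-3 - 1*10)) + w(15))) = √(-48652 + ((-2/(-2 + 5) - 27*(-3 - 1*10)) + (-5 + 15)²)) = √(-48652 + ((-2/3 - 27*(-3 - 10)) + 10²)) = √(-48652 + ((-2/3 - 27*(-13)) + 100)) = √(-48652 + ((-1*⅔ + 351) + 100)) = √(-48652 + ((-⅔ + 351) + 100)) = √(-48652 + (1051/3 + 100)) = √(-48652 + 1351/3) = √(-144605/3) = I*√433815/3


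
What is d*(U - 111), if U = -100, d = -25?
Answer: 5275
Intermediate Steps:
d*(U - 111) = -25*(-100 - 111) = -25*(-211) = 5275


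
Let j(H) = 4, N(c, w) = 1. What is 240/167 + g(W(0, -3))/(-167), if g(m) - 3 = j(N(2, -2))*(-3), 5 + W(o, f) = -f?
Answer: 249/167 ≈ 1.4910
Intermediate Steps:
W(o, f) = -5 - f
g(m) = -9 (g(m) = 3 + 4*(-3) = 3 - 12 = -9)
240/167 + g(W(0, -3))/(-167) = 240/167 - 9/(-167) = 240*(1/167) - 9*(-1/167) = 240/167 + 9/167 = 249/167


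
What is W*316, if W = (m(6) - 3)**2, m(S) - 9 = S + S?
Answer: 102384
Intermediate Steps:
m(S) = 9 + 2*S (m(S) = 9 + (S + S) = 9 + 2*S)
W = 324 (W = ((9 + 2*6) - 3)**2 = ((9 + 12) - 3)**2 = (21 - 3)**2 = 18**2 = 324)
W*316 = 324*316 = 102384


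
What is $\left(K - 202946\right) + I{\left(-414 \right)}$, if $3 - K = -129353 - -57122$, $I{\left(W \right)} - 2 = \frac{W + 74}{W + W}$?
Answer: $- \frac{27056885}{207} \approx -1.3071 \cdot 10^{5}$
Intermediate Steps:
$I{\left(W \right)} = 2 + \frac{74 + W}{2 W}$ ($I{\left(W \right)} = 2 + \frac{W + 74}{W + W} = 2 + \frac{74 + W}{2 W}$)
$K = 72234$ ($K = 3 - \left(-129353 - -57122\right) = 3 - \left(-129353 + 57122\right) = 3 - -72231 = 3 + 72231 = 72234$)
$\left(K - 202946\right) + I{\left(-414 \right)} = \left(72234 - 202946\right) + \left(\frac{5}{2} + \frac{37}{-414}\right) = -130712 + \left(\frac{5}{2} + 37 \left(- \frac{1}{414}\right)\right) = -130712 + \left(\frac{5}{2} - \frac{37}{414}\right) = -130712 + \frac{499}{207} = - \frac{27056885}{207}$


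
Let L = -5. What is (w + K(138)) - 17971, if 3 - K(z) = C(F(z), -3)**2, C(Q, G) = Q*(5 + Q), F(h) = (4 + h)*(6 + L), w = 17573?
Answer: -435724271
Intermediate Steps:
F(h) = 4 + h (F(h) = (4 + h)*(6 - 5) = (4 + h)*1 = 4 + h)
K(z) = 3 - (4 + z)**2*(9 + z)**2 (K(z) = 3 - ((4 + z)*(5 + (4 + z)))**2 = 3 - ((4 + z)*(9 + z))**2 = 3 - (4 + z)**2*(9 + z)**2)
(w + K(138)) - 17971 = (17573 + (3 - (4 + 138)**2*(9 + 138)**2)) - 17971 = (17573 + (3 - 1*142**2*147**2)) - 17971 = (17573 + (3 - 1*20164*21609)) - 17971 = (17573 + (3 - 435723876)) - 17971 = (17573 - 435723873) - 17971 = -435706300 - 17971 = -435724271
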